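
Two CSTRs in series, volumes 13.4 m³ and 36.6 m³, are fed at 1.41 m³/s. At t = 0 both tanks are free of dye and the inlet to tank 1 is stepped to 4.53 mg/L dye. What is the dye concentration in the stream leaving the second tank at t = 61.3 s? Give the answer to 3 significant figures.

3.86 mg/L

Species balance on tank i: dCᵢ/dt = (Cᵢ₋₁ − Cᵢ)/τᵢ with τᵢ = Vᵢ/Q.
τ₁ = 13.4/1.41 = 9.5035 s; τ₂ = 36.6/1.41 = 25.957 s.
Solving the cascade with C₁(0)=C₂(0)=0 gives C₂(t) = C_in[1 − (τ₁ e^(−t/τ₁) − τ₂ e^(−t/τ₂))/(τ₁ − τ₂)].
At t = 61.3: e^(−t/τ₁) = 0.0015802, e^(−t/τ₂) = 0.094273.
C₂ = 4.53·[1 − (9.5035·0.0015802 − 25.957·0.094273)/(-16.454)] = 4.53·0.85219 = 3.8604 mg/L.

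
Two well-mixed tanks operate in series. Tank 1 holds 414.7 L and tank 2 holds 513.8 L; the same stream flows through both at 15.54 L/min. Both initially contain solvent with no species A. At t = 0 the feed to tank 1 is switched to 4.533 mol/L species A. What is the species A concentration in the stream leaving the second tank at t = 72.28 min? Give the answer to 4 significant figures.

3.156 mol/L

Each tank obeys Vᵢ dCᵢ/dt = Q(Cᵢ₋₁ − Cᵢ), so τᵢ = Vᵢ/Q.
τ₁ = 414.7/15.54 = 26.6860 min; τ₂ = 513.8/15.54 = 33.0631 min.
Solving the cascade with C₁(0)=C₂(0)=0 gives C₂(t) = C_in[1 − (τ₁ e^(−t/τ₁) − τ₂ e^(−t/τ₂))/(τ₁ − τ₂)].
At t = 72.28: e^(−t/τ₁) = 0.0666341, e^(−t/τ₂) = 0.112351.
C₂ = 4.533·[1 − (26.6860·0.0666341 − 33.0631·0.112351)/(-6.37709)] = 4.533·0.696338 = 3.15650 mol/L.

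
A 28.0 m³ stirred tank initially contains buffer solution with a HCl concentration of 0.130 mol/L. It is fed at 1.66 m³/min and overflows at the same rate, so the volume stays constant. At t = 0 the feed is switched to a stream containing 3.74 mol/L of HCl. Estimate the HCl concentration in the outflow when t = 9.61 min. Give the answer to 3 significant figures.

Unsteady species balance (constant V, well mixed): V dC/dt = Q(C_in − C).
So dC/dt = (C_in − C)/τ with τ = V/Q = 28.0/1.66 = 16.867 min.
Solution: C(t) = C_in + (C₀ − C_in) e^(−t/τ).
C(9.61) = 3.74 + (0.130 − 3.74)·e^(−9.61/16.867) = 3.74 + (-3.6100)·0.56567 = 1.6979 mol/L.

1.70 mol/L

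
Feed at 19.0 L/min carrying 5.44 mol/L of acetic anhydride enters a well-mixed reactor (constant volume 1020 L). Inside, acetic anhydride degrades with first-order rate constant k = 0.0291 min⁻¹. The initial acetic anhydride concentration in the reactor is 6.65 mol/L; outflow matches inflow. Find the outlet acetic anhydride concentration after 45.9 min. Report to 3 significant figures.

Accumulation = in − out − consumed: V dC/dt = Q C_in − Q C − k V C.
dC/dt = (Q/V) C_in − (Q/V + k) C; effective rate a = Q/V + k = 0.018627 + 0.0291 = 0.047727 min⁻¹.
C_ss = Q C_in/(Q + kV) = 2.1232 mol/L; C(t) = C_ss + (C₀ − C_ss) e^(−a t).
C(45.9) = 2.1232 + (4.5268)·e^(−0.047727·45.9) = 2.1232 + (4.5268)·0.11184 = 2.6294 mol/L.

2.63 mol/L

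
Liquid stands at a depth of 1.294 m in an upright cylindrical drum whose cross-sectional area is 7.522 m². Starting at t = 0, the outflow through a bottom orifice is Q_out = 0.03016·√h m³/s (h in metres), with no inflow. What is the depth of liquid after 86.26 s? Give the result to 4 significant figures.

0.9305 m

Volume balance on the tank: A dh/dt = −0.03016 √h.
This is separable: 2 d(√h)/dt = −0.03016/A, so √h = √h₀ − (0.03016/(2A)) t.
√h = √1.294 − 0.03016·86.26/(2·7.522) = 1.13754 − 0.172933 = 0.964608.
h = 0.964608² = 0.930469 m.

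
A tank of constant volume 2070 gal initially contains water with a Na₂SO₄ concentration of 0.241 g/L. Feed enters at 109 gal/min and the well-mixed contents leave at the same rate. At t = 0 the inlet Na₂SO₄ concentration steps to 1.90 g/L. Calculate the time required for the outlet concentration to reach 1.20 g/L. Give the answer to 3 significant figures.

Species balance: V dC/dt = Q(C_in − C) ⇒ τ = V/Q = 18.991 min.
C(t) = C_in + (C₀ − C_in) e^(−t/τ). Set C = 1.20 and solve for t:
e^(−t/τ) = (C − C_in)/(C₀ − C_in) = (1.20 − 1.90)/(0.241 − 1.90) = 0.42194
t = −τ ln(…) = 18.991 × 0.86289 = 16.387 min.

16.4 min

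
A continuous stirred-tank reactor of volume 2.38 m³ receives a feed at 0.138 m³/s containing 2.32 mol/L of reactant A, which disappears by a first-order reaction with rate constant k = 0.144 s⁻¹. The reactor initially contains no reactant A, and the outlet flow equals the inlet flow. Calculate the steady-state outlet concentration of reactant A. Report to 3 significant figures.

0.666 mol/L

V dC/dt = Q(C_in − C) − k V C.
At steady state: 0 = Q C_in − (Q + kV) C_ss, so C_ss = Q C_in/(Q + kV).
C_ss = 0.138·2.32/(0.138 + 0.144·2.38) = 0.32016/0.48072 = 0.66600 mol/L.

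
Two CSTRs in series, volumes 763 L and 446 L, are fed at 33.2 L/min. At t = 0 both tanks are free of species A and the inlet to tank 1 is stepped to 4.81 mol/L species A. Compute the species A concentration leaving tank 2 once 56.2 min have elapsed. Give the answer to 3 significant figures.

3.91 mol/L

Time constants: τᵢ = Vᵢ/Q for each well-mixed tank.
τ₁ = 763/33.2 = 22.982 min; τ₂ = 446/33.2 = 13.434 min.
Tank 1: C₁ = C_in(1 − e^(−t/τ₁)). Tank 2 (τ₁ ≠ τ₂): C₂ = C_in[1 − (τ₁ e^(−t/τ₁) − τ₂ e^(−t/τ₂))/(τ₁ − τ₂)].
At t = 56.2: e^(−t/τ₁) = 0.086691, e^(−t/τ₂) = 0.015245.
C₂ = 4.81·[1 − (22.982·0.086691 − 13.434·0.015245)/(9.5482)] = 4.81·0.81279 = 3.9095 mol/L.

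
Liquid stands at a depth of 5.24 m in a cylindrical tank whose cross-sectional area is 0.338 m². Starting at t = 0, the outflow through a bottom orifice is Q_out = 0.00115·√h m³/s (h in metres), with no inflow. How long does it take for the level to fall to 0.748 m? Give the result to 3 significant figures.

A dh/dt = −Q_out = −0.00115 √h.
This is separable: 2 d(√h)/dt = −0.00115/A, so √h = √h₀ − (0.00115/(2A)) t.
t = 2A(√h₀ − √h)/0.00115 = 2·0.338·(√5.24 − √0.748)/0.00115
  = 0.67600 × (2.2891 − 0.86487) / 0.00115 = 837.20 s.

837 s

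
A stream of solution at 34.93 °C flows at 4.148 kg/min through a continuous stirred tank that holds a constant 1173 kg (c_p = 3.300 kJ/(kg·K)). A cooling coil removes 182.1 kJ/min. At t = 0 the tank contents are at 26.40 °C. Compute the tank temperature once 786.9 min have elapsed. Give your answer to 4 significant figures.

First-law balance (no shaft work): M c_p dT/dt = ṁ c_p (T_in − T) − 182.1.
Rearrange: dT/dt = (T_ss − T)/τ with τ = M/ṁ = 282.787 min and T_ss = T_in − Q̇/(ṁ c_p) = 21.6268 °C.
This is linear first-order; T(t) = T_ss + (T₀ − T_ss) e^(−t/τ).
T(786.9) = 21.6268 + (4.77323)·e^(−786.9/282.787) = 21.6268 + (4.77323)·0.0618737 = 21.9221 °C.

21.92 °C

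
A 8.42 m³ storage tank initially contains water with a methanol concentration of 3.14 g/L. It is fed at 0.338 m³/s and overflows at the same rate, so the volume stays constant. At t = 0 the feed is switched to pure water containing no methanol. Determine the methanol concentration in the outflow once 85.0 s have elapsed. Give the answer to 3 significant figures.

Species balance on the tank: V dC/dt = Q(C_in − C).
Time constant τ = V/Q = 8.42/0.338 = 24.911 s.
This is linear first-order; C(t) = C_in + (C₀ − C_in) e^(−t/τ).
C(85.0) = 0 + (3.14 − 0)·e^(−85.0/24.911) = 0 + (3.1400)·0.032971 = 0.10353 g/L.

0.104 g/L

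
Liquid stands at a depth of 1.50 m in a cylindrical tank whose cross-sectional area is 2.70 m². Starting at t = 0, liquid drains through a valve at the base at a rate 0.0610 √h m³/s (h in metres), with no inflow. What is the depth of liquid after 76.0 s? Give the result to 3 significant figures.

A dh/dt = −Q_out = −0.0610 √h.
Separate and integrate: 2(√h − √h₀) = −(0.0610/A) t.
√h = √1.50 − 0.0610·76.0/(2·2.70) = 1.2247 − 0.85852 = 0.36623.
h = 0.36623² = 0.13412 m.

0.134 m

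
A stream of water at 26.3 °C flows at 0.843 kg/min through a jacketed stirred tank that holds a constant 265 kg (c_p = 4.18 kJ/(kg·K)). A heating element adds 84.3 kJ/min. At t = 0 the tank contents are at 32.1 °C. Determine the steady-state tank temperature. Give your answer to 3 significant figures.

Heat balance on the well-mixed liquid: M c_p dT/dt = ṁ c_p (T_in − T) + 84.3.
At steady state dT/dt = 0 ⇒ T_ss = T_in + Q̇/(ṁ c_p) = 26.3 + 84.3/(0.843·4.18) = 50.223 °C.

50.2 °C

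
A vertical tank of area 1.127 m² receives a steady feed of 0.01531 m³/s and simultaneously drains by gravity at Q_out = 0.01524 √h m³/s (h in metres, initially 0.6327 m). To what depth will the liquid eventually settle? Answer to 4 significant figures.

Accumulation of liquid (constant cross-section A): A dh/dt = Q_in − 0.01524 √h. At steady state dh/dt = 0:
Q_in = 0.01524 √h_ss ⇒ √h_ss = 0.01531/0.01524 = 1.00459.
h_ss = 1.00459² = 1.00921 m. (Since h₀ = 0.6327 m < h_ss, the level will rise toward this value.)

1.009 m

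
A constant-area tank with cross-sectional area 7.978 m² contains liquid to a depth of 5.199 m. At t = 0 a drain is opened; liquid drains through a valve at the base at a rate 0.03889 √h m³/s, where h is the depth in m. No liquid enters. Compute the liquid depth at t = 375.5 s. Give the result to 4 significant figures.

1.863 m

With no inflow, A dh/dt = −0.03889 √h.
∫ h^(−1/2) dh = −(0.03889/A) ∫ dt, giving 2√h = 2√h₀ − (0.03889/A) t.
√h = √5.199 − 0.03889·375.5/(2·7.978) = 2.28013 − 0.915217 = 1.36492.
h = 1.36492² = 1.86299 m.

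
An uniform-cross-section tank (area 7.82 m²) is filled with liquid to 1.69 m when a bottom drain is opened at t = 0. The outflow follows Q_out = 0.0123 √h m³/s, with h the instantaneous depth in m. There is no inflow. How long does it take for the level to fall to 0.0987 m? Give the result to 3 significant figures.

With no inflow, A dh/dt = −0.0123 √h.
∫ h^(−1/2) dh = −(0.0123/A) ∫ dt, giving 2√h = 2√h₀ − (0.0123/A) t.
t = 2A(√h₀ − √h)/0.0123 = 2·7.82·(√1.69 − √0.0987)/0.0123
  = 15.640 × (1.3000 − 0.31417) / 0.0123 = 1253.5 s.

1250 s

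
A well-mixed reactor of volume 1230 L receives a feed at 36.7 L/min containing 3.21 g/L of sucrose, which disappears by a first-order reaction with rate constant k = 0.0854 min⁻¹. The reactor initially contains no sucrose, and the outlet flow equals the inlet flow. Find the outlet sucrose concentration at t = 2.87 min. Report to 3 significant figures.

0.234 g/L

V dC/dt = Q(C_in − C) − k V C.
dC/dt = (Q/V) C_in − (Q/V + k) C; effective rate a = Q/V + k = 0.029837 + 0.0854 = 0.11524 min⁻¹.
C_ss = Q C_in/(Q + kV) = 0.83114 g/L; C(t) = C_ss + (C₀ − C_ss) e^(−a t).
C(2.87) = 0.83114 + (-0.83114)·e^(−0.11524·2.87) = 0.83114 + (-0.83114)·0.71840 = 0.23405 g/L.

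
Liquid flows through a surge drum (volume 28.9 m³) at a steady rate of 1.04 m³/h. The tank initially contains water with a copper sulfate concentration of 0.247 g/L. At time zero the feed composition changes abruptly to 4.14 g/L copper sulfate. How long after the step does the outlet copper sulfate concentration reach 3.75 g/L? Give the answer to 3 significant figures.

63.9 h

Species balance: V dC/dt = Q(C_in − C) ⇒ τ = V/Q = 27.788 h.
C(t) = C_in + (C₀ − C_in) e^(−t/τ). Set C = 3.75 and solve for t:
e^(−t/τ) = (C − C_in)/(C₀ − C_in) = (3.75 − 4.14)/(0.247 − 4.14) = 0.10018
t = −τ ln(…) = 27.788 × 2.3008 = 63.935 h.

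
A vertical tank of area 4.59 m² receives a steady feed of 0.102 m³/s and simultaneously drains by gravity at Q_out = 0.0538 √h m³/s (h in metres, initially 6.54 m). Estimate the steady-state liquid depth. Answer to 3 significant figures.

3.59 m

A dh/dt = Q_in − 0.0538 √h. Steady state requires inflow = outflow:
Q_in = 0.0538 √h_ss ⇒ √h_ss = 0.102/0.0538 = 1.8959.
h_ss = 1.8959² = 3.5945 m. (Since h₀ = 6.54 m > h_ss, the level will fall toward this value.)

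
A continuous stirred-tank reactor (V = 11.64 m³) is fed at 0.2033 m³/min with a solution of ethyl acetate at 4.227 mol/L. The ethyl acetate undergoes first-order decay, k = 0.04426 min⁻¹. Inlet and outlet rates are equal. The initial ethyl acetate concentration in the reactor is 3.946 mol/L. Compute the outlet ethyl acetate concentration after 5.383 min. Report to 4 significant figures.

V dC/dt = Q(C_in − C) − k V C.
This is linear with rate a = Q/V + k = 0.0617256 min⁻¹.
C_ss = Q C_in/(Q + kV) = 1.19605 mol/L; C(t) = C_ss + (C₀ − C_ss) e^(−a t).
C(5.383) = 1.19605 + (2.74995)·e^(−0.0617256·5.383) = 1.19605 + (2.74995)·0.717294 = 3.16857 mol/L.

3.169 mol/L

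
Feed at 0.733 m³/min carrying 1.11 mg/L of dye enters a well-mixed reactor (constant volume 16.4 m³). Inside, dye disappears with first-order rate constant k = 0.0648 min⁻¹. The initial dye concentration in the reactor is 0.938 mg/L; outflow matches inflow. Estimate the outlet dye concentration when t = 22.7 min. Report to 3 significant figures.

0.493 mg/L

Species balance: V dC/dt = Q C_in − Q C − k V C.
This is linear with rate a = Q/V + k = 0.10950 min⁻¹.
C_ss = Q C_in/(Q + kV) = 0.45309 mg/L; C(t) = C_ss + (C₀ − C_ss) e^(−a t).
C(22.7) = 0.45309 + (0.48491)·e^(−0.10950·22.7) = 0.45309 + (0.48491)·0.083281 = 0.49348 mg/L.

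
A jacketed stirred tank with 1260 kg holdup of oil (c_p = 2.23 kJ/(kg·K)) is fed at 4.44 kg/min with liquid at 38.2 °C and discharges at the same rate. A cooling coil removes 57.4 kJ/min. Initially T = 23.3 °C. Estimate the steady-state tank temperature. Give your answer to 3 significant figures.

32.4 °C

Energy balance: M c_p dT/dt = ṁ c_p (T_in − T) − 57.4.
At steady state dT/dt = 0 ⇒ T_ss = T_in − Q̇/(ṁ c_p) = 38.2 − 57.4/(4.44·2.23) = 32.403 °C.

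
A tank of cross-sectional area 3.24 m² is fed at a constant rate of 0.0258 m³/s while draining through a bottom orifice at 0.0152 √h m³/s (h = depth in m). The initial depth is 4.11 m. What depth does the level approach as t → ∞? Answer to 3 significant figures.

2.88 m

Accumulation of liquid (constant cross-section A): A dh/dt = Q_in − 0.0152 √h. At steady state dh/dt = 0:
Q_in = 0.0152 √h_ss ⇒ √h_ss = 0.0258/0.0152 = 1.6974.
h_ss = 1.6974² = 2.8811 m. (Since h₀ = 4.11 m > h_ss, the level will fall toward this value.)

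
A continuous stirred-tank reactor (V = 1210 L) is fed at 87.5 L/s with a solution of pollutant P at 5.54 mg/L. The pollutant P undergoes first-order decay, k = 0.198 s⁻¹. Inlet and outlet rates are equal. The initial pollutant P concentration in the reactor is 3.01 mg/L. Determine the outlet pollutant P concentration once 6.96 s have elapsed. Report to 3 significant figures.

1.71 mg/L

V dC/dt = Q(C_in − C) − k V C.
This is linear with rate a = Q/V + k = 0.27031 s⁻¹.
C_ss = Q C_in/(Q + kV) = 1.4821 mg/L; C(t) = C_ss + (C₀ − C_ss) e^(−a t).
C(6.96) = 1.4821 + (1.5279)·e^(−0.27031·6.96) = 1.4821 + (1.5279)·0.15238 = 1.7149 mg/L.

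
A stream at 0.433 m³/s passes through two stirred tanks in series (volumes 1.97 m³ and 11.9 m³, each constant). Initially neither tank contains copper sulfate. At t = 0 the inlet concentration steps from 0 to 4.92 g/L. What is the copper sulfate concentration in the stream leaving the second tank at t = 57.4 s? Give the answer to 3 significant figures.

Time constants: τᵢ = Vᵢ/Q for each well-mixed tank.
τ₁ = 1.97/0.433 = 4.5497 s; τ₂ = 11.9/0.433 = 27.483 s.
Tank 1: C₁ = C_in(1 − e^(−t/τ₁)). Tank 2 (τ₁ ≠ τ₂): C₂ = C_in[1 − (τ₁ e^(−t/τ₁) − τ₂ e^(−t/τ₂))/(τ₁ − τ₂)].
At t = 57.4: e^(−t/τ₁) = 3.3173e-06, e^(−t/τ₂) = 0.12386.
C₂ = 4.92·[1 − (4.5497·3.3173e-06 − 27.483·0.12386)/(-22.933)] = 4.92·0.85157 = 4.1897 g/L.

4.19 g/L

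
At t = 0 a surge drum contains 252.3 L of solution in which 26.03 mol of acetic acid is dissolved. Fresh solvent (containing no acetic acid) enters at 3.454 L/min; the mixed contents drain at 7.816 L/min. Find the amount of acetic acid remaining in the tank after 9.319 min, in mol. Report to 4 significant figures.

Let m(t) be the amount of acetic acid. Volume: V(t) = V₀ + (Q_in − Q_out) t = 252.3 − 4.36200 t; V(9.319) = 211.651 L.
No acetic acid enters, so dm/dt = −Q_out · (m/V).
Separate: dm/m = −Q_out dt/V(t) ⇒ ln(m/m₀) = −(Q_out/(Q_in−Q_out)) ln(V/V₀).
m = m₀ (V₀/V)^(Q_out/(Q_in−Q_out)) = 26.03 × (252.3/211.651)^(-1.79184) = 19.0003 mol.

19.00 mol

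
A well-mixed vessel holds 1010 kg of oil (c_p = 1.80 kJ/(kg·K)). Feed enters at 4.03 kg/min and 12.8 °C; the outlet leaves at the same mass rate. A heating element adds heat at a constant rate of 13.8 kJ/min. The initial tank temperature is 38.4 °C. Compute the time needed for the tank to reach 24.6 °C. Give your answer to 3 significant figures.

219 min

M c_p dT/dt = ṁ c_p (T_in − T) + Q̇.
τ = M/ṁ = 250.62 min; T_ss = T_in + Q̇/(ṁ c_p) = 14.702 °C.
T(t) = T_ss + (T₀ − T_ss) e^(−t/τ). Set T = 24.6:
e^(−t/τ) = (24.6 − 14.702)/(38.4 − 14.702) = 0.41766
t = −250.62 · ln(0.41766) = 218.81 min.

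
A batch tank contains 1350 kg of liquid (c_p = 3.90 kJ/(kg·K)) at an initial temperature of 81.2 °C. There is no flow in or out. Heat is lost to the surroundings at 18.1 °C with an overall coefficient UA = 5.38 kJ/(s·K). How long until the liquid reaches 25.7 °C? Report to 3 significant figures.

Lumped-capacitance energy balance: M c_p dT/dt = UA(T_amb − T).
τ = M c_p/UA = 978.62 s; T_ss = T_amb = 18.100 °C.
T(t) = T_ss + (T₀ − T_ss)e^(−t/τ); set T = 25.7:
t = −τ ln[(T − T_ss)/(T₀ − T_ss)] = −978.62 · ln(0.12044) = 2071.3 s.

2070 s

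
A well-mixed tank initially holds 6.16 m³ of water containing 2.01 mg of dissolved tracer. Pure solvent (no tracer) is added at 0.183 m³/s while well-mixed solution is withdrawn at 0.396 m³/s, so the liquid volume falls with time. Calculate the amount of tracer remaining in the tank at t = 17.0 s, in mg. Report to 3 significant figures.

Let m(t) be the amount of tracer. Volume: V(t) = V₀ + (Q_in − Q_out) t = 6.16 − 0.21300 t; V(17.0) = 2.5390 m³.
Species balance (pure solvent in): dm/dt = −Q_out · m/V(t).
dm/m = −Q_out dt/(V₀ − 0.21300 t); integrating gives ln(m/m₀) = −(Q_out/(Q_in−Q_out)) ln(V/V₀).
m = m₀ (V₀/V)^(Q_out/(Q_in−Q_out)) = 2.01 × (6.16/2.5390)^(-1.8592) = 0.38688 mg.

0.387 mg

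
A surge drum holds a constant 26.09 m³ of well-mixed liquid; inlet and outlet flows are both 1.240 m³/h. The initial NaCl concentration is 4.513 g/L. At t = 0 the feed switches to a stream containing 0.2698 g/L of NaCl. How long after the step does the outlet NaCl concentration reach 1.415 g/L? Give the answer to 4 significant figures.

27.56 h

Transient balance on the dissolved component: V dC/dt = Q(C_in − C), so τ = V/Q = 21.0403 h.
C(t) = C_in + (C₀ − C_in) e^(−t/τ). Set C = 1.415 and solve for t:
e^(−t/τ) = (C − C_in)/(C₀ − C_in) = (1.415 − 0.2698)/(4.513 − 0.2698) = 0.269891
t = −τ ln(…) = 21.0403 × 1.30974 = 27.5573 h.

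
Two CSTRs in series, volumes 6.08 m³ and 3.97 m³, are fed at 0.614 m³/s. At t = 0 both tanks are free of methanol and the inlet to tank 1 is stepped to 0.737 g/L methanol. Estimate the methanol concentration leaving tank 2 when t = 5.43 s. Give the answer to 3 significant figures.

0.108 g/L

Species balance on tank i: dCᵢ/dt = (Cᵢ₋₁ − Cᵢ)/τᵢ with τᵢ = Vᵢ/Q.
τ₁ = 6.08/0.614 = 9.9023 s; τ₂ = 3.97/0.614 = 6.4658 s.
Solving the cascade with C₁(0)=C₂(0)=0 gives C₂(t) = C_in[1 − (τ₁ e^(−t/τ₁) − τ₂ e^(−t/τ₂))/(τ₁ − τ₂)].
At t = 5.43: e^(−t/τ₁) = 0.57790, e^(−t/τ₂) = 0.43180.
C₂ = 0.737·[1 − (9.9023·0.57790 − 6.4658·0.43180)/(3.4365)] = 0.737·0.14721 = 0.10849 g/L.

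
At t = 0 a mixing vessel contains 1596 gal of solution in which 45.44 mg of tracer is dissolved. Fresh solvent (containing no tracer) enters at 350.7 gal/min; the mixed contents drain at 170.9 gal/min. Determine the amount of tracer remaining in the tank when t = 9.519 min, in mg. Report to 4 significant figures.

22.73 mg

Let m(t) be the amount of tracer. Volume: V(t) = V₀ + (Q_in − Q_out) t = 1596 + 179.800 t; V(9.519) = 3307.52 gal.
No tracer enters, so dm/dt = −Q_out · (m/V).
dm/m = −Q_out dt/(V₀ + 179.800 t); integrating gives ln(m/m₀) = −(Q_out/(Q_in−Q_out)) ln(V/V₀).
m = m₀ (V₀/V)^(Q_out/(Q_in−Q_out)) = 45.44 × (1596/3307.52)^(0.950501) = 22.7318 mg.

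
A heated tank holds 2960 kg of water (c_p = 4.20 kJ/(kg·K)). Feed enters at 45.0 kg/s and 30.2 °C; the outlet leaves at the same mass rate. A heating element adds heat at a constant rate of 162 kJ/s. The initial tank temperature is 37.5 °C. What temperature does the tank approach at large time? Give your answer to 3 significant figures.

M c_p dT/dt = ṁ c_p (T_in − T) + Q̇.
At steady state dT/dt = 0 ⇒ T_ss = T_in + Q̇/(ṁ c_p) = 30.2 + 162/(45.0·4.20) = 31.057 °C.

31.1 °C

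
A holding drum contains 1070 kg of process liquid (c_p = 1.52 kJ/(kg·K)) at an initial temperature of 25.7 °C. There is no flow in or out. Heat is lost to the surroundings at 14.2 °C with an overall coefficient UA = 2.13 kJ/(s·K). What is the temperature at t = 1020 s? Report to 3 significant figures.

17.2 °C

M c_p dT/dt = −UA(T − T_amb).
dT/dt = (T_ss − T)/τ with T_ss = T_amb = 14.200 °C, τ = M c_p/UA = 1070·1.52/2.13 = 763.57 s.
Integrating: T(t) = T_ss + (T₀ − T_ss) e^(−t/τ).
T(1020) = 14.200 + (11.500)·0.26294 = 17.224 °C.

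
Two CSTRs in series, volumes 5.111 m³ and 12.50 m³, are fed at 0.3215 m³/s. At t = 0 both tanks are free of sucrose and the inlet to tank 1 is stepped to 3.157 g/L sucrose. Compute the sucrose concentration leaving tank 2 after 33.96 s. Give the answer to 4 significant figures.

1.185 g/L

Species balance on tank i: dCᵢ/dt = (Cᵢ₋₁ − Cᵢ)/τᵢ with τᵢ = Vᵢ/Q.
τ₁ = 5.111/0.3215 = 15.8974 s; τ₂ = 12.50/0.3215 = 38.8802 s.
Tank 1: C₁ = C_in(1 − e^(−t/τ₁)). Tank 2 (τ₁ ≠ τ₂): C₂ = C_in[1 − (τ₁ e^(−t/τ₁) − τ₂ e^(−t/τ₂))/(τ₁ − τ₂)].
At t = 33.96: e^(−t/τ₁) = 0.118102, e^(−t/τ₂) = 0.417508.
C₂ = 3.157·[1 − (15.8974·0.118102 − 38.8802·0.417508)/(-22.9829)] = 3.157·0.375392 = 1.18511 g/L.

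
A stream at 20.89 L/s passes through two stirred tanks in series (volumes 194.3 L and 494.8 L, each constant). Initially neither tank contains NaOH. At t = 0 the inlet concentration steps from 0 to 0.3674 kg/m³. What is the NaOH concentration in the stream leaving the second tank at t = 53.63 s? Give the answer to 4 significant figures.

0.3053 kg/m³

Species balance on tank i: dCᵢ/dt = (Cᵢ₋₁ − Cᵢ)/τᵢ with τᵢ = Vᵢ/Q.
τ₁ = 194.3/20.89 = 9.30110 s; τ₂ = 494.8/20.89 = 23.6860 s.
Solving the cascade with C₁(0)=C₂(0)=0 gives C₂(t) = C_in[1 − (τ₁ e^(−t/τ₁) − τ₂ e^(−t/τ₂))/(τ₁ − τ₂)].
At t = 53.63: e^(−t/τ₁) = 0.00313231, e^(−t/τ₂) = 0.103912.
C₂ = 0.3674·[1 − (9.30110·0.00313231 − 23.6860·0.103912)/(-14.3849)] = 0.3674·0.830925 = 0.305282 kg/m³.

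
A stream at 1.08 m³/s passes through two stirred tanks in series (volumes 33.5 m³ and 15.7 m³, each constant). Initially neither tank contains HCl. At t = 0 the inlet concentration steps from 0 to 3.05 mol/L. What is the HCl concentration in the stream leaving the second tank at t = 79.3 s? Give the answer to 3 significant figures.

Each tank obeys Vᵢ dCᵢ/dt = Q(Cᵢ₋₁ − Cᵢ), so τᵢ = Vᵢ/Q.
τ₁ = 33.5/1.08 = 31.019 s; τ₂ = 15.7/1.08 = 14.537 s.
Tank 1: C₁ = C_in(1 − e^(−t/τ₁)). Tank 2 (τ₁ ≠ τ₂): C₂ = C_in[1 − (τ₁ e^(−t/τ₁) − τ₂ e^(−t/τ₂))/(τ₁ − τ₂)].
At t = 79.3: e^(−t/τ₁) = 0.077573, e^(−t/τ₂) = 0.0042747.
C₂ = 3.05·[1 − (31.019·0.077573 − 14.537·0.0042747)/(16.481)] = 3.05·0.85778 = 2.6162 mol/L.

2.62 mol/L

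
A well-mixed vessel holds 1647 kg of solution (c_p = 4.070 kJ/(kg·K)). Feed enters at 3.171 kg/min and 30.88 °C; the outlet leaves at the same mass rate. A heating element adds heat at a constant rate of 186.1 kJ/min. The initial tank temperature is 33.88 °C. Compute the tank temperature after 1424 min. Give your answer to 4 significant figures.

M c_p dT/dt = ṁ c_p (T_in − T) + Q̇.
τ = M/ṁ = 519.395 min; T_ss = T_in + Q̇/(ṁ c_p) = 30.88 + 186.1/(3.171·4.070) = 45.2997 °C.
This is linear first-order; T(t) = T_ss + (T₀ − T_ss) e^(−t/τ).
T(1424) = 45.2997 + (-11.4197)·e^(−1424/519.395) = 45.2997 + (-11.4197)·0.0644636 = 44.5635 °C.

44.56 °C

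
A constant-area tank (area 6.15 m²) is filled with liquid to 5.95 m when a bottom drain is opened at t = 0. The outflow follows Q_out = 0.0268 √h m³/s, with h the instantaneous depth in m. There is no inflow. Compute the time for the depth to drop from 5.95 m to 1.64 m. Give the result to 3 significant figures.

With no inflow, A dh/dt = −0.0268 √h.
This is separable: 2 d(√h)/dt = −0.0268/A, so √h = √h₀ − (0.0268/(2A)) t.
t = 2A(√h₀ − √h)/0.0268 = 2·6.15·(√5.95 − √1.64)/0.0268
  = 12.300 × (2.4393 − 1.2806) / 0.0268 = 531.76 s.

532 s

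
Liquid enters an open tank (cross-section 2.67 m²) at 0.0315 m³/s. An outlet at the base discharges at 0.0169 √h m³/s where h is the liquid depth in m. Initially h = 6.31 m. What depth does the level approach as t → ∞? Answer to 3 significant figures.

A dh/dt = Q_in − 0.0169 √h. Steady state requires inflow = outflow:
Q_in = 0.0169 √h_ss ⇒ √h_ss = 0.0315/0.0169 = 1.8639.
h_ss = 1.8639² = 3.4741 m. (Since h₀ = 6.31 m > h_ss, the level will fall toward this value.)

3.47 m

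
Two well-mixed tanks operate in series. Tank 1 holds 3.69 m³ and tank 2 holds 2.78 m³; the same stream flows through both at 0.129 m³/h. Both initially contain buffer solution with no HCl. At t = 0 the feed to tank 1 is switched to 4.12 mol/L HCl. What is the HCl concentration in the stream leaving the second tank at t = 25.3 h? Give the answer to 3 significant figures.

Each tank obeys Vᵢ dCᵢ/dt = Q(Cᵢ₋₁ − Cᵢ), so τᵢ = Vᵢ/Q.
τ₁ = 3.69/0.129 = 28.605 h; τ₂ = 2.78/0.129 = 21.550 h.
Solving the cascade with C₁(0)=C₂(0)=0 gives C₂(t) = C_in[1 − (τ₁ e^(−t/τ₁) − τ₂ e^(−t/τ₂))/(τ₁ − τ₂)].
At t = 25.3: e^(−t/τ₁) = 0.41293, e^(−t/τ₂) = 0.30913.
C₂ = 4.12·[1 − (28.605·0.41293 − 21.550·0.30913)/(7.0543)] = 4.12·0.26996 = 1.1122 mol/L.

1.11 mol/L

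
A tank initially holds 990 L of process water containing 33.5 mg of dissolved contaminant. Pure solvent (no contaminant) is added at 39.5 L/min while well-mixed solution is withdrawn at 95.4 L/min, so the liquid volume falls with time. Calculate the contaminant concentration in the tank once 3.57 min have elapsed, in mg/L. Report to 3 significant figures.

0.0289 mg/L

Let m(t) be the amount of contaminant. Volume: V(t) = V₀ + (Q_in − Q_out) t = 990 − 55.900 t; V(3.57) = 790.44 L.
Solute balance: dm/dt = 0 − Q_out C = −Q_out m/V(t).
Separate: dm/m = −Q_out dt/V(t) ⇒ ln(m/m₀) = −(Q_out/(Q_in−Q_out)) ln(V/V₀).
m = m₀ (V₀/V)^(Q_out/(Q_in−Q_out)) = 33.5 × (990/790.44)^(-1.7066) = 22.814 mg.
C = m/V = 22.814/790.44 = 0.028862 mg/L.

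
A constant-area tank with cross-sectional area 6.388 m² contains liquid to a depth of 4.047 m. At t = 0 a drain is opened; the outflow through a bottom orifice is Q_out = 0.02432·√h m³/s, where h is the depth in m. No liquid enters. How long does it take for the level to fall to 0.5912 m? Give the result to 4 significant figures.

652.9 s

With no inflow, A dh/dt = −0.02432 √h.
Separate and integrate: 2(√h − √h₀) = −(0.02432/A) t.
t = 2A(√h₀ − √h)/0.02432 = 2·6.388·(√4.047 − √0.5912)/0.02432
  = 12.7760 × (2.01172 − 0.768895) / 0.02432 = 652.890 s.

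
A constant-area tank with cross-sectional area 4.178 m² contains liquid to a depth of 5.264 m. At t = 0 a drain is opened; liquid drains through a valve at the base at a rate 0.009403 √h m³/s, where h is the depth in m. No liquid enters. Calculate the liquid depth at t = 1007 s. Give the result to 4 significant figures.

1.348 m

Accumulation of liquid (constant cross-section A): A dh/dt = −0.009403 √h.
This is separable: 2 d(√h)/dt = −0.009403/A, so √h = √h₀ − (0.009403/(2A)) t.
√h = √5.264 − 0.009403·1007/(2·4.178) = 2.29434 − 1.13318 = 1.16116.
h = 1.16116² = 1.34830 m.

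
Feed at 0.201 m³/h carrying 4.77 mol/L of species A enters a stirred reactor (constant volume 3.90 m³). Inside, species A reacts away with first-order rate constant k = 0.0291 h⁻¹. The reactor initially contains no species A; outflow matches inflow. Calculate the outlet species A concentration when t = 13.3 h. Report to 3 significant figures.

2.01 mol/L

Accumulation = in − out − consumed: V dC/dt = Q C_in − Q C − k V C.
dC/dt = (Q/V) C_in − (Q/V + k) C; effective rate a = Q/V + k = 0.051538 + 0.0291 = 0.080638 h⁻¹.
C_ss = Q C_in/(Q + kV) = 3.0487 mol/L; C(t) = C_ss + (C₀ − C_ss) e^(−a t).
C(13.3) = 3.0487 + (-3.0487)·e^(−0.080638·13.3) = 3.0487 + (-3.0487)·0.34215 = 2.0055 mol/L.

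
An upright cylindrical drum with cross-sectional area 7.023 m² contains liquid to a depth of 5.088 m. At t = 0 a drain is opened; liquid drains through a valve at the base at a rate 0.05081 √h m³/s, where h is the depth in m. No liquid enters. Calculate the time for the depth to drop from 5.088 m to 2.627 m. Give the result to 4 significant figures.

175.5 s

With no inflow, A dh/dt = −0.05081 √h.
∫ h^(−1/2) dh = −(0.05081/A) ∫ dt, giving 2√h = 2√h₀ − (0.05081/A) t.
t = 2A(√h₀ − √h)/0.05081 = 2·7.023·(√5.088 − √2.627)/0.05081
  = 14.0460 × (2.25566 − 1.62080) / 0.05081 = 175.501 s.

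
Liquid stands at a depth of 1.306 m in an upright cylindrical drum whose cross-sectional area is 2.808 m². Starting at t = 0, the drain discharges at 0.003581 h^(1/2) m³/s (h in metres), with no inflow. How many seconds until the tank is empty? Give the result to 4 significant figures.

A dh/dt = −Q_out = −0.003581 √h.
∫ h^(−1/2) dh = −(0.003581/A) ∫ dt, giving 2√h = 2√h₀ − (0.003581/A) t.
Set h = 0: 2√h₀ = (0.003581/A) t_empty ⇒ t_empty = 2A√h₀/0.003581.
t_empty = 2·2.808·√1.306/0.003581 = 5.61600·1.14280/0.003581 = 1792.23 s.

1792 s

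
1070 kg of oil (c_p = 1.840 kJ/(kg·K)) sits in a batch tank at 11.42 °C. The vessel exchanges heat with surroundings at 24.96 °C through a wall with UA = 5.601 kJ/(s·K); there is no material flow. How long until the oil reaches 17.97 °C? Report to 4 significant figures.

First-law balance (no shaft work): M c_p dT/dt = −UA(T − T_amb).
τ = M c_p/UA = 351.509 s; T_ss = T_amb = 24.9600 °C.
T(t) = T_ss + (T₀ − T_ss)e^(−t/τ); set T = 17.97:
t = −τ ln[(T − T_ss)/(T₀ − T_ss)] = −351.509 · ln(0.516248) = 232.406 s.

232.4 s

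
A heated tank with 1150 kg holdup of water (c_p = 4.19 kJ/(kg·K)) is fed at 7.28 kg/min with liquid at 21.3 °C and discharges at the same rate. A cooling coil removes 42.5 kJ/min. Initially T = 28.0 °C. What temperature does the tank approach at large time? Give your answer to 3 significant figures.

M c_p dT/dt = ṁ c_p (T_in − T) − Q̇.
At steady state dT/dt = 0 ⇒ T_ss = T_in − Q̇/(ṁ c_p) = 21.3 − 42.5/(7.28·4.19) = 19.907 °C.

19.9 °C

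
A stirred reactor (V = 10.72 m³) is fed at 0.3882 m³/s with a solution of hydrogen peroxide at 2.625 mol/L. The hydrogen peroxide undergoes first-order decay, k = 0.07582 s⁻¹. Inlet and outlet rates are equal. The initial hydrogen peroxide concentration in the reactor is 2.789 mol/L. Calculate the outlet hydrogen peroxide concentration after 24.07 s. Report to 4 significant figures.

0.9793 mol/L

Species balance: V dC/dt = Q C_in − Q C − k V C.
dC/dt = (Q/V) C_in − (Q/V + k) C; effective rate a = Q/V + k = 0.0362127 + 0.07582 = 0.112033 s⁻¹.
C_ss = Q C_in/(Q + kV) = 0.848487 mol/L; C(t) = C_ss + (C₀ − C_ss) e^(−a t).
C(24.07) = 0.848487 + (1.94051)·e^(−0.112033·24.07) = 0.848487 + (1.94051)·0.0674326 = 0.979341 mol/L.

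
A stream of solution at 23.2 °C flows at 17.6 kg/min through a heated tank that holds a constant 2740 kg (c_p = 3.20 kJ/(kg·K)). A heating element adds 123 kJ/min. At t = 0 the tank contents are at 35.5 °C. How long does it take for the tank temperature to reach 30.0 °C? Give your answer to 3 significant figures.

First-law balance (no shaft work): M c_p dT/dt = ṁ c_p (T_in − T) + 123.
τ = M/ṁ = 155.68 min; T_ss = T_in + Q̇/(ṁ c_p) = 25.384 °C.
T(t) = T_ss + (T₀ − T_ss) e^(−t/τ). Set T = 30.0:
e^(−t/τ) = (30.0 − 25.384)/(35.5 − 25.384) = 0.45631
t = −155.68 · ln(0.45631) = 122.15 min.

122 min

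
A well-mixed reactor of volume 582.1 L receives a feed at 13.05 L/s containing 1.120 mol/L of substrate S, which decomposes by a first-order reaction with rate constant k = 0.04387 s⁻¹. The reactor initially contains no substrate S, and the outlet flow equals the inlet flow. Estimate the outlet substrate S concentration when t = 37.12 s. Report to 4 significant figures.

V dC/dt = Q(C_in − C) − k V C.
This is linear with rate a = Q/V + k = 0.0662888 s⁻¹.
C_ss = Q C_in/(Q + kV) = 0.378783 mol/L; C(t) = C_ss + (C₀ − C_ss) e^(−a t).
C(37.12) = 0.378783 + (-0.378783)·e^(−0.0662888·37.12) = 0.378783 + (-0.378783)·0.0853802 = 0.346443 mol/L.

0.3464 mol/L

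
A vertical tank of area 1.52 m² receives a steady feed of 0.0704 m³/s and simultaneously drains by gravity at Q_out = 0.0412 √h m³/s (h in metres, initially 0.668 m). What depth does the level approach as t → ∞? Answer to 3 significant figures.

2.92 m

Accumulation of liquid (constant cross-section A): A dh/dt = Q_in − 0.0412 √h. At steady state dh/dt = 0:
Q_in = 0.0412 √h_ss ⇒ √h_ss = 0.0704/0.0412 = 1.7087.
h_ss = 1.7087² = 2.9198 m. (Since h₀ = 0.668 m < h_ss, the level will rise toward this value.)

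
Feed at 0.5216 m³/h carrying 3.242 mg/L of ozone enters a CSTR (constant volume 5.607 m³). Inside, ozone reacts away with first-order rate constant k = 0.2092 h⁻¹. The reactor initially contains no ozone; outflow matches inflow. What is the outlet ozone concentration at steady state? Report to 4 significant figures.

0.9979 mg/L

Species balance: V dC/dt = Q C_in − Q C − k V C.
Steady state (dC/dt = 0): C_ss = Q C_in/(Q + kV) = C_in/(1 + kV/Q).
C_ss = 0.5216·3.242/(0.5216 + 0.2092·5.607) = 1.69103/1.69458 = 0.997901 mg/L.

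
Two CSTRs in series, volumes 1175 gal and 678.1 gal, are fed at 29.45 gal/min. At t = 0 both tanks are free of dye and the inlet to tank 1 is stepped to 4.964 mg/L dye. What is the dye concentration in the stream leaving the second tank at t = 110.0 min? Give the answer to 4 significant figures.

Each tank obeys Vᵢ dCᵢ/dt = Q(Cᵢ₋₁ − Cᵢ), so τᵢ = Vᵢ/Q.
τ₁ = 1175/29.45 = 39.8981 min; τ₂ = 678.1/29.45 = 23.0255 min.
Tank 1: C₁ = C_in(1 − e^(−t/τ₁)). Tank 2 (τ₁ ≠ τ₂): C₂ = C_in[1 − (τ₁ e^(−t/τ₁) − τ₂ e^(−t/τ₂))/(τ₁ − τ₂)].
At t = 110.0: e^(−t/τ₁) = 0.0634806, e^(−t/τ₂) = 0.00841854.
C₂ = 4.964·[1 − (39.8981·0.0634806 − 23.0255·0.00841854)/(16.8727)] = 4.964·0.861378 = 4.27588 mg/L.

4.276 mg/L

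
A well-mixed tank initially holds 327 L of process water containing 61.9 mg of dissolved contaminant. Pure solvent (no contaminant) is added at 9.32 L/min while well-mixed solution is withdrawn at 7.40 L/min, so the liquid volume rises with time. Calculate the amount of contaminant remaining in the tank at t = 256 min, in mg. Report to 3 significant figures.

Total volume: dV/dt = Q_in − Q_out = 1.9200 L/min, so V(t) = 327 + 1.9200 t and V(256) = 818.52 L.
No contaminant enters, so dm/dt = −Q_out · (m/V).
dm/m = −Q_out dt/(V₀ + 1.9200 t); integrating gives ln(m/m₀) = −(Q_out/(Q_in−Q_out)) ln(V/V₀).
m = m₀ (V₀/V)^(Q_out/(Q_in−Q_out)) = 61.9 × (327/818.52)^(3.8542) = 1.8025 mg.

1.80 mg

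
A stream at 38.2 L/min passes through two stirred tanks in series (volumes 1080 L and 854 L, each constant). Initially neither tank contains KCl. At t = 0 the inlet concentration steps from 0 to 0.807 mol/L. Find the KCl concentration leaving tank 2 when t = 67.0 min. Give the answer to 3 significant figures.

Time constants: τᵢ = Vᵢ/Q for each well-mixed tank.
τ₁ = 1080/38.2 = 28.272 min; τ₂ = 854/38.2 = 22.356 min.
Solving the cascade with C₁(0)=C₂(0)=0 gives C₂(t) = C_in[1 − (τ₁ e^(−t/τ₁) − τ₂ e^(−t/τ₂))/(τ₁ − τ₂)].
At t = 67.0: e^(−t/τ₁) = 0.093498, e^(−t/τ₂) = 0.049939.
C₂ = 0.807·[1 − (28.272·0.093498 − 22.356·0.049939)/(5.9162)] = 0.807·0.74190 = 0.59872 mol/L.

0.599 mol/L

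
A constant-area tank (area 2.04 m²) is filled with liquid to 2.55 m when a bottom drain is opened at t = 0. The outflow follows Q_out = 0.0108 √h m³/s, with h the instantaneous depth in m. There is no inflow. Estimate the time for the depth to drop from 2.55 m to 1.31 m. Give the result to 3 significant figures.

171 s

A dh/dt = −Q_out = −0.0108 √h.
This is separable: 2 d(√h)/dt = −0.0108/A, so √h = √h₀ − (0.0108/(2A)) t.
t = 2A(√h₀ − √h)/0.0108 = 2·2.04·(√2.55 − √1.31)/0.0108
  = 4.0800 × (1.5969 − 1.1446) / 0.0108 = 170.88 s.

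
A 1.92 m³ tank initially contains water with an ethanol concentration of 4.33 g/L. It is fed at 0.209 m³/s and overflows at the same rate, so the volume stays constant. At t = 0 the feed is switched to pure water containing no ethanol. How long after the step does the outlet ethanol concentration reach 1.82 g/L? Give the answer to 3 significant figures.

Species balance: V dC/dt = Q(C_in − C) ⇒ τ = V/Q = 9.1866 s.
C(t) = C_in + (C₀ − C_in) e^(−t/τ). Set C = 1.82 and solve for t:
e^(−t/τ) = (C − C_in)/(C₀ − C_in) = (1.82 − 0)/(4.33 − 0) = 0.42032
t = −τ ln(…) = 9.1866 × 0.86673 = 7.9623 s.

7.96 s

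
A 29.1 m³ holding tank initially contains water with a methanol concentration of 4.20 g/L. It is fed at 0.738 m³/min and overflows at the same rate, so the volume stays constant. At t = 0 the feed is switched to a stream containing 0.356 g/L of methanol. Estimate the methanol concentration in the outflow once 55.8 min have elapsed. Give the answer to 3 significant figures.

1.29 g/L

Accumulation = in − out for the solute gives V dC/dt = Q(C_in − C).
So dC/dt = (C_in − C)/τ with τ = V/Q = 29.1/0.738 = 39.431 min.
C approaches C_in exponentially: C(t) = C_in + (C₀ − C_in) e^(−t/τ).
C(55.8) = 0.356 + (4.20 − 0.356)·e^(−55.8/39.431) = 0.356 + (3.8440)·0.24289 = 1.2897 g/L.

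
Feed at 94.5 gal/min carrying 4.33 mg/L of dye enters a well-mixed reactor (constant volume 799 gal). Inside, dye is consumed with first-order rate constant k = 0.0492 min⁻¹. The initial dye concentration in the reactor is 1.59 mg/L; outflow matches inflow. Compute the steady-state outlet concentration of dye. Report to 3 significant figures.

3.06 mg/L

Accumulation = in − out − consumed: V dC/dt = Q C_in − Q C − k V C.
At steady state: 0 = Q C_in − (Q + kV) C_ss, so C_ss = Q C_in/(Q + kV).
C_ss = 94.5·4.33/(94.5 + 0.0492·799) = 409.19/133.81 = 3.0579 mg/L.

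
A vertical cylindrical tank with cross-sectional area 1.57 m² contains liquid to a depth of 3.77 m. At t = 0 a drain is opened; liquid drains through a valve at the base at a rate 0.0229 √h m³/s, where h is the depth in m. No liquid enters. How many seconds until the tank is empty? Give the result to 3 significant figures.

With no inflow, A dh/dt = −0.0229 √h.
Separate and integrate: 2(√h − √h₀) = −(0.0229/A) t.
Tank is empty when √h = 0: t_empty = 2A√h₀/0.0229.
t_empty = 2·1.57·√3.77/0.0229 = 3.1400·1.9416/0.0229 = 266.23 s.

266 s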